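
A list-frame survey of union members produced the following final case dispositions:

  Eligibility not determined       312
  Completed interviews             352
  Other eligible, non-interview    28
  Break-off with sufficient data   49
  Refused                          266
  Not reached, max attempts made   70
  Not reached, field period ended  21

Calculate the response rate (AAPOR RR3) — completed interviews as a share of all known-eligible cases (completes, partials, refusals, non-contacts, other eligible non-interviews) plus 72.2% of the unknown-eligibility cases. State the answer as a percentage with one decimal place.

Never reached = 21 + 70 = 91
Num: 352
Known eligible: 352 + 49 + 266 + 91 + 28 = 786
Estimated eligible among unknowns: 0.7220 × 312 = 225.26
Denom: 786 + 225.26 = 1011.26
RR3 = 352 / 1011.26 = 0.3481

34.8%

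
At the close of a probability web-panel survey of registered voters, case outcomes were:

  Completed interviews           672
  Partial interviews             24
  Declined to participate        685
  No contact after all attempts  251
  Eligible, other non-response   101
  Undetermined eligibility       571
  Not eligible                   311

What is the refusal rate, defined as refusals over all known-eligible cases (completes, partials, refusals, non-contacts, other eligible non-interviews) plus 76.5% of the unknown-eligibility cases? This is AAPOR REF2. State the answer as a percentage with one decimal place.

31.6%

Num → 685
Known eligible → 672 + 24 + 685 + 251 + 101 = 1733
e × U → 0.7650 × 571 = 436.81
Base → 1733 + 436.81 = 2169.81
REF2 = 685 / 2169.81 = 0.3157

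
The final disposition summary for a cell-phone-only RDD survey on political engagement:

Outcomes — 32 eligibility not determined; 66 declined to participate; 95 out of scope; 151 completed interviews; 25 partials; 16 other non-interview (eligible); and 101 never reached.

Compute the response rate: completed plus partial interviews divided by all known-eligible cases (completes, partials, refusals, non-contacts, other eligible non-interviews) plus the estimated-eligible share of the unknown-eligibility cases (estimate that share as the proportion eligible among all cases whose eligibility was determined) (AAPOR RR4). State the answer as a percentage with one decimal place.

Numerator: 151 + 25 = 176
Determined eligible: 151 + 25 + 66 + 101 + 16 = 359
e = 359 / (359 + 95) = 359 / 454 = 0.7907
e × U: 0.7907 × 32 = 25.30
Base: 359 + 25.30 = 384.30
RR4 = 176 / 384.30 = 0.4580

45.8%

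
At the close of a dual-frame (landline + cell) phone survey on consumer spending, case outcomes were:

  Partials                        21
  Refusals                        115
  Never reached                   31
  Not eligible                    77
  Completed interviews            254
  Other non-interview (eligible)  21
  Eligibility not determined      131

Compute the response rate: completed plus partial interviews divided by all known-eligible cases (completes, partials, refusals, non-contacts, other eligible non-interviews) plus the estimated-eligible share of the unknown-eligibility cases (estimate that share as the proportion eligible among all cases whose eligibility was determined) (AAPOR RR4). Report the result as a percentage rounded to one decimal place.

49.7%

Top → 254 + 21 = 275
Known eligible → 254 + 21 + 115 + 31 + 21 = 442
e = 442 / (442 + 77) = 442 / 519 = 0.8516
e × U → 0.8516 × 131 = 111.56
Base → 442 + 111.56 = 553.56
RR4 = 275 / 553.56 = 0.4968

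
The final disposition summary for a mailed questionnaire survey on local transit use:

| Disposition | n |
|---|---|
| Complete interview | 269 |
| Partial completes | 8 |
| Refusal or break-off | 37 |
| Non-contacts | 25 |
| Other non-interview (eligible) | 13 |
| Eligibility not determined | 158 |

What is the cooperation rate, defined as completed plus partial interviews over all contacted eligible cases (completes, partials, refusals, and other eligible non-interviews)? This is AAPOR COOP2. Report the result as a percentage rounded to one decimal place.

Top = 269 + 8 = 277
Base = 269 + 8 + 37 + 13 = 327
COOP2 = 277 / 327 = 0.8471

84.7%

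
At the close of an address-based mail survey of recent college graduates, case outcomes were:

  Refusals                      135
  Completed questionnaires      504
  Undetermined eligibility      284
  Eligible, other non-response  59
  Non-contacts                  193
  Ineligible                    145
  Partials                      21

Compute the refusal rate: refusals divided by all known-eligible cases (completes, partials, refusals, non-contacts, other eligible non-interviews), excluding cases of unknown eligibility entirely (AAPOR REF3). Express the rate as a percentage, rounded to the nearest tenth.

Top = 135
Denominator = 504 + 21 + 135 + 193 + 59 = 912
REF3 = 135 / 912 = 0.1480

14.8%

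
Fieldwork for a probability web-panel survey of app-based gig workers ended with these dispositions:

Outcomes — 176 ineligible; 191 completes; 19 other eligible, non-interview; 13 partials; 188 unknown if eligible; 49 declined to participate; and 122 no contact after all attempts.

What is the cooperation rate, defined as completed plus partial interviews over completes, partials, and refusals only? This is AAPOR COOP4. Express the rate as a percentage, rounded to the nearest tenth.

Numerator: 191 + 13 = 204
Denom: 191 + 13 + 49 = 253
COOP4 = 204 / 253 = 0.8063

80.6%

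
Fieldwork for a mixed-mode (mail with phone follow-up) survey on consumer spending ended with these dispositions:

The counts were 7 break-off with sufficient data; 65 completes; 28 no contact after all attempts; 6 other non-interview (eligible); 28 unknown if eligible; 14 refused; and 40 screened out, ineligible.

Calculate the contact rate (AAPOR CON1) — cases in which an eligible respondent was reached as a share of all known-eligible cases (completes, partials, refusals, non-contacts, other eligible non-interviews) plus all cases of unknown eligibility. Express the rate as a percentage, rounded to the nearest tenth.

Num → 65 + 7 + 14 + 6 = 92
Base → 65 + 7 + 14 + 28 + 6 + 28 = 148
CON1 = 92 / 148 = 0.6216

62.2%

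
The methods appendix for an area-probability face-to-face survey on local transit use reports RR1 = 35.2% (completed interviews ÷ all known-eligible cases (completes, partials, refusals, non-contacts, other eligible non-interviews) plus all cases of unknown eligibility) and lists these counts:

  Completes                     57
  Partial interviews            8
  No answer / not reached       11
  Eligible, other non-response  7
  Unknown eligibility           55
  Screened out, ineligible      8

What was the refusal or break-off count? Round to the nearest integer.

RR1 = 57 / D = 0.352
D = 57 / 0.352 = 161.9
Other denominator terms total 138
refusal or break-off = 161.9 − 138 ≈ 24

24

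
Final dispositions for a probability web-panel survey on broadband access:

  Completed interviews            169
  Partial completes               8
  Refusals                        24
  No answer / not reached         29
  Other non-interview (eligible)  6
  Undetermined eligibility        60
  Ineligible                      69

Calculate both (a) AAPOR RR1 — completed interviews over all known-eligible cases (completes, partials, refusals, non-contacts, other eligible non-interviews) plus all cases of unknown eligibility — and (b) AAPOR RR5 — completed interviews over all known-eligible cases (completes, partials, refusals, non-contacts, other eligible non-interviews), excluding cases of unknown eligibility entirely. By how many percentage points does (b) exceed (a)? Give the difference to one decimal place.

14.5

Top = 169
Denominator = 169 + 8 + 24 + 29 + 6 + 60 = 296
RR1 = 169 / 296 = 0.5709
Denominator = 169 + 8 + 24 + 29 + 6 = 236
RR5 = 169 / 236 = 0.7161
Difference = 71.61 − 57.09 = 14.52 percentage points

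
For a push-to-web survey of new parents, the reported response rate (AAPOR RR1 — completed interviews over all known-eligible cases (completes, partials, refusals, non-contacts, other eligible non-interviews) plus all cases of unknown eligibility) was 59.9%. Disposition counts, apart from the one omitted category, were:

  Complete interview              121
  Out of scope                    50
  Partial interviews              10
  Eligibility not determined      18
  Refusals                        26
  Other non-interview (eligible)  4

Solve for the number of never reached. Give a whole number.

23

RR1 = 121 / D = 0.599
D = 121 / 0.599 = 202.0
Other denominator terms total 179
never reached = 202.0 − 179 ≈ 23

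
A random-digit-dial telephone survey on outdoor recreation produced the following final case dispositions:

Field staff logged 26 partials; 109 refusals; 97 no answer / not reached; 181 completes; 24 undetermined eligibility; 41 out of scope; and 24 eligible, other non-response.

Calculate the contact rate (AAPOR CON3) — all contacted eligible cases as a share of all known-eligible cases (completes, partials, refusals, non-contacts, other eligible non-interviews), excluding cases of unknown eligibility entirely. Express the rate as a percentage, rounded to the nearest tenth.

77.8%

Numerator → 181 + 26 + 109 + 24 = 340
Base → 181 + 26 + 109 + 97 + 24 = 437
CON3 = 340 / 437 = 0.7780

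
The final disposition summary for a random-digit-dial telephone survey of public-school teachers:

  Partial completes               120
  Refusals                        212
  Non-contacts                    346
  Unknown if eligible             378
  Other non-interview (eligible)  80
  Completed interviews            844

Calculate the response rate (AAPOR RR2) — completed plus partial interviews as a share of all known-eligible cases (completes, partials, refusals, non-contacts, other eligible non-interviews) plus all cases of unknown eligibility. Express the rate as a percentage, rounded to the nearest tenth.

Top = 844 + 120 = 964
Denom = 844 + 120 + 212 + 346 + 80 + 378 = 1980
RR2 = 964 / 1980 = 0.4869

48.7%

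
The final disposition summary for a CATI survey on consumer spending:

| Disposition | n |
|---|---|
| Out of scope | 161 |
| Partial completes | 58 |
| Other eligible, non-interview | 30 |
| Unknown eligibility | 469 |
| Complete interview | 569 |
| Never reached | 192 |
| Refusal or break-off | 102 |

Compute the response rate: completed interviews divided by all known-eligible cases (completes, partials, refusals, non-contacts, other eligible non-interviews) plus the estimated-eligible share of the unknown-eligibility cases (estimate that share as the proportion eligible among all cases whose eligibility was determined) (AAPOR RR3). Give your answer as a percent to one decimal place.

Num → 569
Determined eligible → 569 + 58 + 102 + 192 + 30 = 951
e = 951 / (951 + 161) = 951 / 1112 = 0.8552
Estimated eligible among unknowns → 0.8552 × 469 = 401.09
Base → 951 + 401.09 = 1352.09
RR3 = 569 / 1352.09 = 0.4208

42.1%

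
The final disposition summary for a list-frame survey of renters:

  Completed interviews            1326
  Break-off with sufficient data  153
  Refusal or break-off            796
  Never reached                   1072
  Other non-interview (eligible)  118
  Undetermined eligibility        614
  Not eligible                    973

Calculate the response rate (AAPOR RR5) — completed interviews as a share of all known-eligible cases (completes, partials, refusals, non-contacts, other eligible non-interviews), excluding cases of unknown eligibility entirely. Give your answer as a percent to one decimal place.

Numerator: 1326
Denom: 1326 + 153 + 796 + 1072 + 118 = 3465
RR5 = 1326 / 3465 = 0.3827

38.3%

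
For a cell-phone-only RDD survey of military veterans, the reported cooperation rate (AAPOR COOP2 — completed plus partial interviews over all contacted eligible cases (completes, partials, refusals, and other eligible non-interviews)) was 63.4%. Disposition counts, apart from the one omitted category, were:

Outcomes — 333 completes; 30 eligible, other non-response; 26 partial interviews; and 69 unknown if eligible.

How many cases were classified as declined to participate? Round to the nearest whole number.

Num: 333 + 26 = 359
COOP2 = 359 / D = 0.634
D = 359 / 0.634 = 566.2
Remaining denominator categories sum to 389
declined to participate = 566.2 − 389 ≈ 177

177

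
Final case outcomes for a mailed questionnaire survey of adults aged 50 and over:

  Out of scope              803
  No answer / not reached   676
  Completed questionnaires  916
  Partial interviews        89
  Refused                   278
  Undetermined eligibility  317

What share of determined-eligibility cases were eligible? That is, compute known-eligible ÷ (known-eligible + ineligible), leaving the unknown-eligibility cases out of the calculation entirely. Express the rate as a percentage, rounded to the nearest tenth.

Eligible (known) → 916 + 89 + 278 + 676 = 1959
e = 1959 / (1959 + 803) = 1959 / 2762 = 0.7093

70.9%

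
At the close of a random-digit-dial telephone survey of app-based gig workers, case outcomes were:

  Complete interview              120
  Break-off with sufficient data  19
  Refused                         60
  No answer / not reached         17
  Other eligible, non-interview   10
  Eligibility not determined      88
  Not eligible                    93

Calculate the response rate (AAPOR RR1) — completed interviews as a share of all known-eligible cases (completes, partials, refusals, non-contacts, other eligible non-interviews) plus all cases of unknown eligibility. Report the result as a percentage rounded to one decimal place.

38.2%

Num: 120
Denom: 120 + 19 + 60 + 17 + 10 + 88 = 314
RR1 = 120 / 314 = 0.3822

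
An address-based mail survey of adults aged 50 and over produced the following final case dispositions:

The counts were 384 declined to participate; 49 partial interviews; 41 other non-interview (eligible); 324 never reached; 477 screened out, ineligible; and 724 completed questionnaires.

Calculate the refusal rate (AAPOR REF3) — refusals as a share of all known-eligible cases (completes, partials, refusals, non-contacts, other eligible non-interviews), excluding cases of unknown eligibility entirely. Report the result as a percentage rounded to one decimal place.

Num: 384
Denom: 724 + 49 + 384 + 324 + 41 = 1522
REF3 = 384 / 1522 = 0.2523

25.2%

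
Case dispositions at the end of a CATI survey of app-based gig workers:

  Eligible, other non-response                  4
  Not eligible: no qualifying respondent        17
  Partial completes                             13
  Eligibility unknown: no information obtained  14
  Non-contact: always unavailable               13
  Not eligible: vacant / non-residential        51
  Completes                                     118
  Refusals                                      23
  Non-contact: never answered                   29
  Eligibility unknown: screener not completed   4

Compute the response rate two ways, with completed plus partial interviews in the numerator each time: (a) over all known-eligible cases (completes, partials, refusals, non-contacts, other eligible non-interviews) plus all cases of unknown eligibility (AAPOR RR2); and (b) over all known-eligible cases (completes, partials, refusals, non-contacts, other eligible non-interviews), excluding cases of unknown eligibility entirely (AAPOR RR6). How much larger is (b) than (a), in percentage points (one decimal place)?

5.4

Never reached = 29 + 13 = 42
Eligibility not determined = 4 + 14 = 18
Not eligible = 17 + 51 = 68
Top: 118 + 13 = 131
Denom: 118 + 13 + 23 + 42 + 4 + 18 = 218
RR2 = 131 / 218 = 0.6009
Denom: 118 + 13 + 23 + 42 + 4 = 200
RR6 = 131 / 200 = 0.6550
Difference = 65.50 − 60.09 = 5.41 percentage points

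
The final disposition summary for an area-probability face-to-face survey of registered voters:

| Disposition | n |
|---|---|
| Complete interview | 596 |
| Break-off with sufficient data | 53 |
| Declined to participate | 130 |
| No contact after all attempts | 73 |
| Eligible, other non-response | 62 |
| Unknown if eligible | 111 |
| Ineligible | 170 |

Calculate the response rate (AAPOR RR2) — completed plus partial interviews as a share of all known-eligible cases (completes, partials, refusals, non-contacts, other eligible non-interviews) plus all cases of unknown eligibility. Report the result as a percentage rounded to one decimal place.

63.3%

Top → 596 + 53 = 649
Base → 596 + 53 + 130 + 73 + 62 + 111 = 1025
RR2 = 649 / 1025 = 0.6332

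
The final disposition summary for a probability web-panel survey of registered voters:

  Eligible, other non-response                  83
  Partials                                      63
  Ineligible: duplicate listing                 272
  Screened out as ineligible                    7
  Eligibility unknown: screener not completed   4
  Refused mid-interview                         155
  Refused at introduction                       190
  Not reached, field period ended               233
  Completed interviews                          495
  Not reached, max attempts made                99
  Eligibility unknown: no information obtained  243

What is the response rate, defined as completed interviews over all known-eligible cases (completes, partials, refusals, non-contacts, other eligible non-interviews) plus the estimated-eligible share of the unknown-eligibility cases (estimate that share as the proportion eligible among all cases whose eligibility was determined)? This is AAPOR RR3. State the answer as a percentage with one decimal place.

32.5%

Refused = 190 + 155 = 345
No answer / not reached = 233 + 99 = 332
Unknown eligibility = 4 + 243 = 247
Out of scope = 7 + 272 = 279
Num = 495
Known eligible = 495 + 63 + 345 + 332 + 83 = 1318
e = 1318 / (1318 + 279) = 1318 / 1597 = 0.8253
e × U = 0.8253 × 247 = 203.85
Denominator = 1318 + 203.85 = 1521.85
RR3 = 495 / 1521.85 = 0.3253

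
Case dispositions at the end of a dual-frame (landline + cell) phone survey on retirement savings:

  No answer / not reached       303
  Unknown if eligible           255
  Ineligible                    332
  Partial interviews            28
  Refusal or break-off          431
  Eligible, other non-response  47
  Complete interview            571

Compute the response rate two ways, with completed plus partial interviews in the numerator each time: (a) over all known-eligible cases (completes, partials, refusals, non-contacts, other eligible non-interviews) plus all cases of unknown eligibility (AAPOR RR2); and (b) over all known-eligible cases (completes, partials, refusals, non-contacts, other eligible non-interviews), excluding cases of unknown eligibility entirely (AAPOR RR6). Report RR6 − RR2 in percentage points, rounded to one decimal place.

6.8

Num = 571 + 28 = 599
Denom = 571 + 28 + 431 + 303 + 47 + 255 = 1635
RR2 = 599 / 1635 = 0.3664
Denom = 571 + 28 + 431 + 303 + 47 = 1380
RR6 = 599 / 1380 = 0.4341
Difference = 43.41 − 36.64 = 6.77 percentage points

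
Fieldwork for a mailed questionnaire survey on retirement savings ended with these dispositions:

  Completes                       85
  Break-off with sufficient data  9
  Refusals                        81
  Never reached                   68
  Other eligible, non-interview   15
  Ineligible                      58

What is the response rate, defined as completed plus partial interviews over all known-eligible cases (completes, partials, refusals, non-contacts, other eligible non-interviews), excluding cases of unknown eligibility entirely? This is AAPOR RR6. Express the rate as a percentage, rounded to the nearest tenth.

Num = 85 + 9 = 94
Base = 85 + 9 + 81 + 68 + 15 = 258
RR6 = 94 / 258 = 0.3643

36.4%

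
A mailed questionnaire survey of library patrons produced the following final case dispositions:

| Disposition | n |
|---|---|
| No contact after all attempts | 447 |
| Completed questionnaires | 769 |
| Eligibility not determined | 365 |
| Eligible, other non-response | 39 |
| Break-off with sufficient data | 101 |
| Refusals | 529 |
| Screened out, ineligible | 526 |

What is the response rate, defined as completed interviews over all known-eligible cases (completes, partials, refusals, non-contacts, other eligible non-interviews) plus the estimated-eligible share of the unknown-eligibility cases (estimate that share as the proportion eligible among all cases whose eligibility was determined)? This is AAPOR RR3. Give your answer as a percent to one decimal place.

Top → 769
Determined eligible → 769 + 101 + 529 + 447 + 39 = 1885
e = 1885 / (1885 + 526) = 1885 / 2411 = 0.7818
e × U → 0.7818 × 365 = 285.36
Base → 1885 + 285.36 = 2170.36
RR3 = 769 / 2170.36 = 0.3543

35.4%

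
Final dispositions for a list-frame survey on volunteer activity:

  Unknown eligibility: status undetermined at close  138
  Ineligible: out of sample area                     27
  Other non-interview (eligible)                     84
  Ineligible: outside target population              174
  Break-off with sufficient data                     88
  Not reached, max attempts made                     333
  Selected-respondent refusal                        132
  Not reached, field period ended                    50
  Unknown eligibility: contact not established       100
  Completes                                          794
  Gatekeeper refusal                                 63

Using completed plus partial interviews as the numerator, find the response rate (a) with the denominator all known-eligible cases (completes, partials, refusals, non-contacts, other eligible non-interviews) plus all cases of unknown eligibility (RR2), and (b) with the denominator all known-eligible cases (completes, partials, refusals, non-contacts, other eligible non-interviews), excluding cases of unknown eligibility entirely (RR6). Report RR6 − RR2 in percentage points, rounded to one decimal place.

7.6

Refusals = 63 + 132 = 195
Never reached = 50 + 333 = 383
Undetermined eligibility = 100 + 138 = 238
Screened out, ineligible = 174 + 27 = 201
Num: 794 + 88 = 882
Base: 794 + 88 + 195 + 383 + 84 + 238 = 1782
RR2 = 882 / 1782 = 0.4949
Base: 794 + 88 + 195 + 383 + 84 = 1544
RR6 = 882 / 1544 = 0.5712
Difference = 57.12 − 49.49 = 7.63 percentage points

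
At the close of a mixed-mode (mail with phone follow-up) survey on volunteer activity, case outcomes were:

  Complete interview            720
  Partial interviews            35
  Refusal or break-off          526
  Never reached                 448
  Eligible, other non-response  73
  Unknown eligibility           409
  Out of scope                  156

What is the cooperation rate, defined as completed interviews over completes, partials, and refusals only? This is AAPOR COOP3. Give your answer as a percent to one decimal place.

Num: 720
Base: 720 + 35 + 526 = 1281
COOP3 = 720 / 1281 = 0.5621

56.2%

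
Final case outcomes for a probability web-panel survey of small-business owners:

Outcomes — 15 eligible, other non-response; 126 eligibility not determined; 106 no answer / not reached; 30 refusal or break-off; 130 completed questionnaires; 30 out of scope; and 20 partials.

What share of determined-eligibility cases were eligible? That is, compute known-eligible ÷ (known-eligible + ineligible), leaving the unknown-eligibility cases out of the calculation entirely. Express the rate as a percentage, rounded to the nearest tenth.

Known eligible = 130 + 20 + 30 + 106 + 15 = 301
e = 301 / (301 + 30) = 301 / 331 = 0.9094

90.9%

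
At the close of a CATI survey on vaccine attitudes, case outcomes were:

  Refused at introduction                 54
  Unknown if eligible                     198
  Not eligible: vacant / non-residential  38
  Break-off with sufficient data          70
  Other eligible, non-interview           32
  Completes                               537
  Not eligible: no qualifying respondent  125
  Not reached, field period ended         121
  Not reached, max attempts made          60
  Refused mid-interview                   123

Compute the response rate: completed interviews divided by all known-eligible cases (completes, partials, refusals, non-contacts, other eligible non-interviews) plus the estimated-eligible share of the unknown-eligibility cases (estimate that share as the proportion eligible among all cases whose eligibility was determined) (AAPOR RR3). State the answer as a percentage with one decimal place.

Declined to participate = 54 + 123 = 177
No answer / not reached = 121 + 60 = 181
Screened out, ineligible = 125 + 38 = 163
Numerator: 537
Known eligible: 537 + 70 + 177 + 181 + 32 = 997
e = 997 / (997 + 163) = 997 / 1160 = 0.8595
e × U: 0.8595 × 198 = 170.18
Denominator: 997 + 170.18 = 1167.18
RR3 = 537 / 1167.18 = 0.4601

46.0%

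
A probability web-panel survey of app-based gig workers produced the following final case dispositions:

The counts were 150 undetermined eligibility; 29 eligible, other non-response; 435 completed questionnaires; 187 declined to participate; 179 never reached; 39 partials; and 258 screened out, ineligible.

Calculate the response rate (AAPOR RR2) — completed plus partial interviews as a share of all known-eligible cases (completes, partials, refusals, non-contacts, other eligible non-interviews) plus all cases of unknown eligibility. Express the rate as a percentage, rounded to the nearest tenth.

46.5%

Numerator: 435 + 39 = 474
Base: 435 + 39 + 187 + 179 + 29 + 150 = 1019
RR2 = 474 / 1019 = 0.4652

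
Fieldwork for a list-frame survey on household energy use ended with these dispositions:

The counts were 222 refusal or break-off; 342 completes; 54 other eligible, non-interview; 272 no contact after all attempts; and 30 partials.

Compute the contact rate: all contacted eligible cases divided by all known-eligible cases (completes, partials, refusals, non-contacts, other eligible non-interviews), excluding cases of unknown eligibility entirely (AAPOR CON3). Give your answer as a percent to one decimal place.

Numerator → 342 + 30 + 222 + 54 = 648
Base → 342 + 30 + 222 + 272 + 54 = 920
CON3 = 648 / 920 = 0.7043

70.4%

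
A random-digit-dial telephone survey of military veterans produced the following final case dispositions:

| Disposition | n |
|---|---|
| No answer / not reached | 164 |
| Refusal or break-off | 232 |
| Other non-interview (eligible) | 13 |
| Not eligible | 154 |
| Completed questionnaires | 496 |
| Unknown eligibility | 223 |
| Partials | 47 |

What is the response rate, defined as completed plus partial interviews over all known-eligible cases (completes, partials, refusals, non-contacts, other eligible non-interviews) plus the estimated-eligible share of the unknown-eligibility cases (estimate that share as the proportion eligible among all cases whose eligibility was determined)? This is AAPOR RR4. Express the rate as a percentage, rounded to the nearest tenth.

Num = 496 + 47 = 543
Eligible (known) = 496 + 47 + 232 + 164 + 13 = 952
e = 952 / (952 + 154) = 952 / 1106 = 0.8608
Estimated eligible among unknowns = 0.8608 × 223 = 191.96
Base = 952 + 191.96 = 1143.96
RR4 = 543 / 1143.96 = 0.4747

47.5%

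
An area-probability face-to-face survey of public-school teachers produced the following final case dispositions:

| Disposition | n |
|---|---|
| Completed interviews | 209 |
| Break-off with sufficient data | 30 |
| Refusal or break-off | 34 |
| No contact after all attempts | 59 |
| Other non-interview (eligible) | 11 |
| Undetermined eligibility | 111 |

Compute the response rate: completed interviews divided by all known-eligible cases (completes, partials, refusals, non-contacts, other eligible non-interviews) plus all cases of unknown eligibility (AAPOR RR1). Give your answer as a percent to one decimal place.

Numerator: 209
Base: 209 + 30 + 34 + 59 + 11 + 111 = 454
RR1 = 209 / 454 = 0.4604

46.0%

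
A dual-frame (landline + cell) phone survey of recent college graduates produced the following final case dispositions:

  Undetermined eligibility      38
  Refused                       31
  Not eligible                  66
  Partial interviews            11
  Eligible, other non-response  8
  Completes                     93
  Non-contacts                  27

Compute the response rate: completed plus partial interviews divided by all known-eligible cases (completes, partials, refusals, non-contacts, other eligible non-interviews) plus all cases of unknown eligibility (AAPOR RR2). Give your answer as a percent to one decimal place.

Num → 93 + 11 = 104
Denominator → 93 + 11 + 31 + 27 + 8 + 38 = 208
RR2 = 104 / 208 = 0.5000

50.0%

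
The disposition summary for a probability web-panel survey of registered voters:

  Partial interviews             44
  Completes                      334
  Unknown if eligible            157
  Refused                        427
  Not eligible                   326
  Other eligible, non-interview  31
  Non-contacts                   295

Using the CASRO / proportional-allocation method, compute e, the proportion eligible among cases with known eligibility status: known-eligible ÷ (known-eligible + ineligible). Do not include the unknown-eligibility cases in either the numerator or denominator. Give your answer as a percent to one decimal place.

77.6%

Known eligible = 334 + 44 + 427 + 295 + 31 = 1131
e = 1131 / (1131 + 326) = 1131 / 1457 = 0.7763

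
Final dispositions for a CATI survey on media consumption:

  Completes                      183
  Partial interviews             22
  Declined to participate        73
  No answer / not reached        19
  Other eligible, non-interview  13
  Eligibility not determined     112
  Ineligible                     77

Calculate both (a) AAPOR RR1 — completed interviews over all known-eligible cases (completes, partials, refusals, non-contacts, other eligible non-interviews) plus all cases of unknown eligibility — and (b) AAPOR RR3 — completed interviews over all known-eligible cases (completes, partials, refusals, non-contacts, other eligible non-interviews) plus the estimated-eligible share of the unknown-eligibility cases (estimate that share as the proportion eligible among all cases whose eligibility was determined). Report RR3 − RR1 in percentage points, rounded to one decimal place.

Top: 183
Denom: 183 + 22 + 73 + 19 + 13 + 112 = 422
RR1 = 183 / 422 = 0.4336
Eligible (known): 183 + 22 + 73 + 19 + 13 = 310
e = 310 / (310 + 77) = 310 / 387 = 0.8010
Estimated eligible among unknowns: 0.8010 × 112 = 89.71
Denom: 310 + 89.71 = 399.71
RR3 = 183 / 399.71 = 0.4578
Difference = 45.78 − 43.36 = 2.42 percentage points

2.4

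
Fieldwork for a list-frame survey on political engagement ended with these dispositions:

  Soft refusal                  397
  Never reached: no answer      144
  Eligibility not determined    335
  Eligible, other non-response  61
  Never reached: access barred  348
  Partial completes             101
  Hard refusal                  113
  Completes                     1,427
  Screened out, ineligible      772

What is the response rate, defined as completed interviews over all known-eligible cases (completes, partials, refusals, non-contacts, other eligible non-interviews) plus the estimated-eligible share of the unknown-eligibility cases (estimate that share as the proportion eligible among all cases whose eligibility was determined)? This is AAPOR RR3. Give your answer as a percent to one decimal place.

Refusal or break-off = 113 + 397 = 510
No answer / not reached = 144 + 348 = 492
Numerator = 1427
Eligible (known) = 1427 + 101 + 510 + 492 + 61 = 2591
e = 2591 / (2591 + 772) = 2591 / 3363 = 0.7704
e × U = 0.7704 × 335 = 258.08
Denominator = 2591 + 258.08 = 2849.08
RR3 = 1427 / 2849.08 = 0.5009

50.1%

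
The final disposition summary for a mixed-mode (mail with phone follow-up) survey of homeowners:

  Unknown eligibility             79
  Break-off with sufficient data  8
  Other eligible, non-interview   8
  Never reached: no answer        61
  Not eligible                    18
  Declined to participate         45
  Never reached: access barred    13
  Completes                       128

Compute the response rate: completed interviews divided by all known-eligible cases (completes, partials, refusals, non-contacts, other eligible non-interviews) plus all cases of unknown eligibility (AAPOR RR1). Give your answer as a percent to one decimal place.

Non-contacts = 61 + 13 = 74
Top: 128
Denominator: 128 + 8 + 45 + 74 + 8 + 79 = 342
RR1 = 128 / 342 = 0.3743

37.4%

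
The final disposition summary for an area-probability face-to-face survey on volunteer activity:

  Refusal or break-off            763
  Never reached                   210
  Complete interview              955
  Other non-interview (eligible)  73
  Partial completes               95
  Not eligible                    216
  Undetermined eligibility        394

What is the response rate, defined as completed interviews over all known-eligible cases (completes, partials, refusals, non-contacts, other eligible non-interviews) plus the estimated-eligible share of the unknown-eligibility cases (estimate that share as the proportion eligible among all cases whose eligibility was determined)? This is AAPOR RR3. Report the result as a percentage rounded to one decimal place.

Num = 955
Known eligible = 955 + 95 + 763 + 210 + 73 = 2096
e = 2096 / (2096 + 216) = 2096 / 2312 = 0.9066
Eligible share of unknowns = 0.9066 × 394 = 357.20
Denominator = 2096 + 357.20 = 2453.20
RR3 = 955 / 2453.20 = 0.3893

38.9%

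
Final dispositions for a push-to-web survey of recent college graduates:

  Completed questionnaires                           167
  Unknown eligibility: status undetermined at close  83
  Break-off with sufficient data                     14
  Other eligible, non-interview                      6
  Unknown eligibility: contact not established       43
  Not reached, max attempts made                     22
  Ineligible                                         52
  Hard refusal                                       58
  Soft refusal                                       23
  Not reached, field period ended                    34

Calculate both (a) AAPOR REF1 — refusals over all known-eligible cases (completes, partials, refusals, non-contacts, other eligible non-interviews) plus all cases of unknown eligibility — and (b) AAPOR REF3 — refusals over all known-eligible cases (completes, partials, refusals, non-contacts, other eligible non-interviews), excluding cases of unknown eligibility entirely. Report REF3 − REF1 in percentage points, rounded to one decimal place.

Refused = 58 + 23 = 81
No answer / not reached = 34 + 22 = 56
Eligibility not determined = 43 + 83 = 126
Numerator = 81
Denom = 167 + 14 + 81 + 56 + 6 + 126 = 450
REF1 = 81 / 450 = 0.1800
Denom = 167 + 14 + 81 + 56 + 6 = 324
REF3 = 81 / 324 = 0.2500
Difference = 25.00 − 18.00 = 7.00 percentage points

7.0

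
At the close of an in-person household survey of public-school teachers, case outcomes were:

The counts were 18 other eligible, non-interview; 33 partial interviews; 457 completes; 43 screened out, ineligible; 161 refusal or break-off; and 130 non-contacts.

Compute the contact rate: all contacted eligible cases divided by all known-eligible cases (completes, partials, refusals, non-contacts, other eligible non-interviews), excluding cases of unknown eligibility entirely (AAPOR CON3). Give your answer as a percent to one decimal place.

Top = 457 + 33 + 161 + 18 = 669
Denom = 457 + 33 + 161 + 130 + 18 = 799
CON3 = 669 / 799 = 0.8373

83.7%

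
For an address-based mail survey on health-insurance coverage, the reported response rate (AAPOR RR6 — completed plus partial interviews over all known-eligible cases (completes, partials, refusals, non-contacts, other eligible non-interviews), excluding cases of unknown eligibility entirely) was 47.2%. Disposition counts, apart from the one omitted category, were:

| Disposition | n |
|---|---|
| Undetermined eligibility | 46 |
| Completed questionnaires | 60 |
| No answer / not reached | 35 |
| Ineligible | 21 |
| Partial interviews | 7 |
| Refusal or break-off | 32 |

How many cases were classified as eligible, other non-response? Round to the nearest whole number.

8

Top = 60 + 7 = 67
RR6 = 67 / D = 0.472
D = 67 / 0.472 = 141.9
Rest of base = 134
eligible, other non-response = 141.9 − 134 ≈ 8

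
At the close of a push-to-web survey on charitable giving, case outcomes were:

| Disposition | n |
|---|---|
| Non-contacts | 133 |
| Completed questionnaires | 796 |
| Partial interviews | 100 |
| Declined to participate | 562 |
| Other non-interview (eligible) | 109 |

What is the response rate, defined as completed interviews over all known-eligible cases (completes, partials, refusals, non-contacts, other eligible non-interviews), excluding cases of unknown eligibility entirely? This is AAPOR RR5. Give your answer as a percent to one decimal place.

46.8%

Numerator: 796
Denominator: 796 + 100 + 562 + 133 + 109 = 1700
RR5 = 796 / 1700 = 0.4682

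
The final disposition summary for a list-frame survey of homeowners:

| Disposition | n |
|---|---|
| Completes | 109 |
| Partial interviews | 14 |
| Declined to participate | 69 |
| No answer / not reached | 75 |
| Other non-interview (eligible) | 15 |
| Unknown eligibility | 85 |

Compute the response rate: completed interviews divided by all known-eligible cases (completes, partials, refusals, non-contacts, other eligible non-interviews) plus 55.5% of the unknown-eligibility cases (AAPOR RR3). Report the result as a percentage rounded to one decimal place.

Num: 109
Known eligible: 109 + 14 + 69 + 75 + 15 = 282
Estimated eligible among unknowns: 0.5550 × 85 = 47.18
Base: 282 + 47.18 = 329.18
RR3 = 109 / 329.18 = 0.3311

33.1%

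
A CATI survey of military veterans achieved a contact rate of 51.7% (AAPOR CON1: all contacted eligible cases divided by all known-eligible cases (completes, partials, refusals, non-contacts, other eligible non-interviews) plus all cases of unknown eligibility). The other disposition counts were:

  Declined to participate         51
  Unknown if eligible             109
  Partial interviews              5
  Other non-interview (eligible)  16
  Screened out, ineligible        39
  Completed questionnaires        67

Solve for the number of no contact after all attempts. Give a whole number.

Num → 67 + 5 + 51 + 16 = 139
CON1 = 139 / D = 0.517
D = 139 / 0.517 = 268.9
Rest of base = 248
no contact after all attempts = 268.9 − 248 ≈ 21

21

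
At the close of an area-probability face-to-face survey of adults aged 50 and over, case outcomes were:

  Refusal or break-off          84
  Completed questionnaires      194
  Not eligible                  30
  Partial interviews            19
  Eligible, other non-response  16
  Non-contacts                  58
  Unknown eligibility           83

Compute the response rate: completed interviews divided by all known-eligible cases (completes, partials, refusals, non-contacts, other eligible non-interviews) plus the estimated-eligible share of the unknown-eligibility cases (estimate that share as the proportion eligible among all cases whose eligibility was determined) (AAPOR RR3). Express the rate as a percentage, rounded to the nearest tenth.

Num: 194
Determined eligible: 194 + 19 + 84 + 58 + 16 = 371
e = 371 / (371 + 30) = 371 / 401 = 0.9252
Estimated eligible among unknowns: 0.9252 × 83 = 76.79
Base: 371 + 76.79 = 447.79
RR3 = 194 / 447.79 = 0.4332

43.3%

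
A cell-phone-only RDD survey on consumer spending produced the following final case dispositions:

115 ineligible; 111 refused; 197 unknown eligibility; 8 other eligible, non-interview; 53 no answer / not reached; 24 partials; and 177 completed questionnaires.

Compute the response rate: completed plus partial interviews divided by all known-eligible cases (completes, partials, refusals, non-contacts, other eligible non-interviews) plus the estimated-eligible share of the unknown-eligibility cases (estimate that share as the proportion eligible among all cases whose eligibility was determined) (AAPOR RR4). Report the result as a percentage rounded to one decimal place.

Numerator: 177 + 24 = 201
Known eligible: 177 + 24 + 111 + 53 + 8 = 373
e = 373 / (373 + 115) = 373 / 488 = 0.7643
e × U: 0.7643 × 197 = 150.57
Denom: 373 + 150.57 = 523.57
RR4 = 201 / 523.57 = 0.3839

38.4%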